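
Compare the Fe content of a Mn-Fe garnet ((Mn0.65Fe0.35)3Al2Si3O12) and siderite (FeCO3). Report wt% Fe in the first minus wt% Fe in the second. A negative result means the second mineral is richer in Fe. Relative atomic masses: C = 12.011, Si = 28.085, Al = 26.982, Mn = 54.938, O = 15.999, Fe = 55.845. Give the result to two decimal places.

Fe in (Mn0.65Fe0.35)3Al2Si3O12: molar mass 495.973 g/mol; 1.05×55.845 = 58.637 g → 11.82 wt%.
Fe in FeCO3: molar mass 115.853 g/mol; 1×55.845 = 55.845 g → 48.20 wt%.
Difference = 11.82 − 48.20 = -36.38 percentage points.

-36.38 percentage points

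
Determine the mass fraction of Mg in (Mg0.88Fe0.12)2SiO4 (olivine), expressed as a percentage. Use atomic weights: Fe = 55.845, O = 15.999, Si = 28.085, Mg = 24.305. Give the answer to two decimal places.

Molar mass of (Mg0.88Fe0.12)2SiO4: 1.76*24.305 + 0.24*55.845 + 1*28.085 + 4*15.999 = 148.261 g/mol.
Mass of Mg per formula unit: 1.76 × 24.305 = 42.777 g.
Weight fraction Mg = 42.777 / 148.261 = 0.2885.

28.85 wt%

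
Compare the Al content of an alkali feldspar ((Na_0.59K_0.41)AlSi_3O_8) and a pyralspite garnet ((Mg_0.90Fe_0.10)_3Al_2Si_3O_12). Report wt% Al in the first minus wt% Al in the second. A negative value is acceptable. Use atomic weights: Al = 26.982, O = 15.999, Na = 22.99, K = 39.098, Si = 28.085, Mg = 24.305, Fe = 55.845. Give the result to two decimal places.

First mineral: 26.982 g Al in 268.823 g formula = 10.04 wt% Al.
Second mineral: 53.964 g Al in 412.584 g formula = 13.08 wt% Al.
10.04% − 13.08% gives a difference of -3.04 percentage points.

-3.04 percentage points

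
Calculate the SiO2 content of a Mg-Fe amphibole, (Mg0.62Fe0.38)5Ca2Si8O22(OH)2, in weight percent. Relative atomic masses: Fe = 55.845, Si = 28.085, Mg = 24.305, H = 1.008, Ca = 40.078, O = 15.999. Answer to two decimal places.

55.10 wt%

Formula mass = 872.279 g/mol.
8 Si → 8.0000 mol SiO2 per formula unit; M(SiO2) = 60.083, so SiO2 mass = 480.664 g.
480.664/872.279 × 100 = 55.10 wt%.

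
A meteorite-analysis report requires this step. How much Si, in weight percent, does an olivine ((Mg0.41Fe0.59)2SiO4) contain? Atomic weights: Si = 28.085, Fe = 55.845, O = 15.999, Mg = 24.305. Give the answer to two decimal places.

15.79 weight percent

Formula mass = 0.82·24.305 + 1.18·55.845 + 1·28.085 + 4·15.999 = 177.908 g/mol, of which 28.085 g is Si.
So Si makes up 28.085/177.908 = 0.1579 of the mass, i.e. 15.79%.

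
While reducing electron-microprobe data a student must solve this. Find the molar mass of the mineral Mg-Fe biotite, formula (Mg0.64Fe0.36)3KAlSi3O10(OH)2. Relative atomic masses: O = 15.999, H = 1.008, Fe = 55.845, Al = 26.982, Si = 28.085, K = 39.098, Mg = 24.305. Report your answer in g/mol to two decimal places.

451.32 g/mol

Mg: 1.92 × 24.305 = 46.6656
Fe: 1.08 × 55.845 = 60.3126
K: 1 × 39.098 = 39.0980
Al: 1 × 26.982 = 26.9820
Si: 3 × 28.085 = 84.2550
O: 12 × 15.999 = 191.9880
H: 2 × 1.008 = 2.0160
Summing the contributions gives the formula mass.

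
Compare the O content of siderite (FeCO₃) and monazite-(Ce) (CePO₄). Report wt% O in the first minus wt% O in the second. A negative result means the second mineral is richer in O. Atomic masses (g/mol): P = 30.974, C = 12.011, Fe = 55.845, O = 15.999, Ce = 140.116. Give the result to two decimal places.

14.21 percentage points

O in FeCO₃: molar mass 115.853 g/mol; 3×15.999 = 47.997 g → 41.43 wt%.
O in CePO₄: molar mass 235.086 g/mol; 4×15.999 = 63.996 g → 27.22 wt%.
Difference = 41.43 − 27.22 = 14.21 percentage points.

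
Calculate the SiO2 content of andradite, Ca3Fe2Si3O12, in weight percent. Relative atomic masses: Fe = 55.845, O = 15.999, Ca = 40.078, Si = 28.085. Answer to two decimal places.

M(Ca3Fe2Si3O12) = 508.167 g/mol; M(SiO2) = 60.083 g/mol.
Moles SiO2 per formula unit = 3 Si ÷ 1 = 3.0000.
SiO2 fraction = (3.0000 × 60.083) / 508.167 = 180.249/508.167 = 0.3547.

35.47 wt%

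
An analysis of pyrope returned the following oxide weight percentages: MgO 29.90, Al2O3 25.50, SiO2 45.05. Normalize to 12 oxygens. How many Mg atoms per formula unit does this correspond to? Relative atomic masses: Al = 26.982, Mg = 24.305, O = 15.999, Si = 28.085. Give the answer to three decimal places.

2.976 Mg apfu

MgO: 29.90/40.304 = 0.74186 mol → 0.74186 mol Mg, 0.74186 mol O.
Al2O3: 25.50/101.961 = 0.25010 mol → 0.50020 mol Al, 0.75030 mol O.
SiO2: 45.05/60.083 = 0.74980 mol → 0.74980 mol Si, 1.49960 mol O.
Total oxygen = 2.99176 mol. Normalization factor = 12/2.99176 = 4.01102.
Mg per 12 O = 0.74186 × 4.01102 = 2.976.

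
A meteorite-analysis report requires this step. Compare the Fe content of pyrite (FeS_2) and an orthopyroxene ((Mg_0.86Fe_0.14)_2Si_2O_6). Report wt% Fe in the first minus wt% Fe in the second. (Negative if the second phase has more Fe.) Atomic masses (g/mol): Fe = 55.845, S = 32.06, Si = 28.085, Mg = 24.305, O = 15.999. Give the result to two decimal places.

M(FeS_2) = 119.965 g/mol, so wt% Fe = 55.845/119.965 × 100 = 46.55%.
M((Mg_0.86Fe_0.14)_2Si_2O_6) = 209.605 g/mol, so wt% Fe = 15.637/209.605 × 100 = 7.46%.
46.55 − 7.46 = 39.09 pp.

39.09 percentage points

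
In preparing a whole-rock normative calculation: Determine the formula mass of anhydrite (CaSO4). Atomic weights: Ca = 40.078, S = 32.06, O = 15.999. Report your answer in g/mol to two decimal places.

136.13 g/mol

Ca: 1 × 40.078 = 40.0780
S: 1 × 32.06 = 32.0600
O: 4 × 15.999 = 63.9960
Summing the contributions gives the formula mass.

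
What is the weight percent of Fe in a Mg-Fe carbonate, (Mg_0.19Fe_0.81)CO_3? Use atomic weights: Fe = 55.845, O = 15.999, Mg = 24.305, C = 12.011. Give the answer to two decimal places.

41.17 weight percent

M((Mg_0.19Fe_0.81)CO_3) = 109.860 g/mol.
Fe contributes 0.81 × 55.845 = 45.234 g per mole.
45.234/109.860 = 0.4117 → 41.17%.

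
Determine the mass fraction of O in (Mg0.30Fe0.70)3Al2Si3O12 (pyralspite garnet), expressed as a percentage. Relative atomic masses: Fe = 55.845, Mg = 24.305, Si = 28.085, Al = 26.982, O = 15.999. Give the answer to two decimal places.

40.90 wt%

Molar mass of (Mg0.30Fe0.70)3Al2Si3O12: 0.90·24.305 + 2.10·55.845 + 2·26.982 + 3·28.085 + 12·15.999 = 469.356 g/mol.
Mass of O per formula unit: 12 × 15.999 = 191.988 g.
Weight fraction O = 191.988 / 469.356 = 0.4090.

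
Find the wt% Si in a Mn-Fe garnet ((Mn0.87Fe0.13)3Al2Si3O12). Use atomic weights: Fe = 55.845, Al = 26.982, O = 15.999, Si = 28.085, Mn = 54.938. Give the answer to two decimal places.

17.01 mass %

Molar mass of (Mn0.87Fe0.13)3Al2Si3O12: 2.61·54.938 + 0.39·55.845 + 2·26.982 + 3·28.085 + 12·15.999 = 495.375 g/mol.
Mass of Si per formula unit: 3 × 28.085 = 84.255 g.
Weight fraction Si = 84.255 / 495.375 = 0.1701.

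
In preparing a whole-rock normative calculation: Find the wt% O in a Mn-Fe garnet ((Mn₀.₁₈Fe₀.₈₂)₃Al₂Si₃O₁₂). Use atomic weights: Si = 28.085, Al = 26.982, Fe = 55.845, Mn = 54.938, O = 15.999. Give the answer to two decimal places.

Formula mass = 0.54×54.938 + 2.46×55.845 + 2×26.982 + 3×28.085 + 12×15.999 = 497.252 g/mol, of which 191.988 g is O.
So O makes up 191.988/497.252 = 0.3861 of the mass, i.e. 38.61%.

38.61 mass %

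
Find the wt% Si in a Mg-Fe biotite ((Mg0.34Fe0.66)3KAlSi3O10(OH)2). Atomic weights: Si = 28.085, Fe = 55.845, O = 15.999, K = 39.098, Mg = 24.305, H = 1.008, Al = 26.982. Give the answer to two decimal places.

17.56 mass %

Molar mass of (Mg0.34Fe0.66)3KAlSi3O10(OH)2: 1.02*24.305 + 1.98*55.845 + 1*39.098 + 1*26.982 + 3*28.085 + 12*15.999 + 2*1.008 = 479.703 g/mol.
Mass of Si per formula unit: 3 × 28.085 = 84.255 g.
Weight fraction Si = 84.255 / 479.703 = 0.1756.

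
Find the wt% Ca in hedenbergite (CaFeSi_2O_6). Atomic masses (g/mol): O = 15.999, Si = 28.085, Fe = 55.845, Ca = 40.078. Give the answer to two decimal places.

16.15 weight percent

Formula mass = 1·40.078 + 1·55.845 + 2·28.085 + 6·15.999 = 248.087 g/mol, of which 40.078 g is Ca.
So Ca makes up 40.078/248.087 = 0.1615 of the mass, i.e. 16.15%.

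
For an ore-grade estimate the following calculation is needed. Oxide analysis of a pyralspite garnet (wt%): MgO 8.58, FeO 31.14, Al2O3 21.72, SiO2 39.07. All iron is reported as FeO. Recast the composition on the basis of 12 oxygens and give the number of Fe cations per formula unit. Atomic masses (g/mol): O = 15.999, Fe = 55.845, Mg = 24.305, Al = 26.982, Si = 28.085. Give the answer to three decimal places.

MgO: 8.58/40.304 = 0.21288 mol → 0.21288 mol Mg, 0.21288 mol O.
FeO: 31.14/71.844 = 0.43344 mol → 0.43344 mol Fe, 0.43344 mol O.
Al2O3: 21.72/101.961 = 0.21302 mol → 0.42604 mol Al, 0.63906 mol O.
SiO2: 39.07/60.083 = 0.65027 mol → 0.65027 mol Si, 1.30054 mol O.
Total oxygen = 2.58592 mol. Normalization factor = 12/2.58592 = 4.64051.
Fe per 12 O = 0.43344 × 4.64051 = 2.011.

2.011 Fe apfu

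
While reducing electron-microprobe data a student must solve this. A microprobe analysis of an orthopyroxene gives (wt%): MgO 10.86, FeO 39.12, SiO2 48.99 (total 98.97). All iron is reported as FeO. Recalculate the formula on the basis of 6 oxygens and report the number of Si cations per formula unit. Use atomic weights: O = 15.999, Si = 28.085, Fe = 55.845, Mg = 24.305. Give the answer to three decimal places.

2.001 Si apfu

MgO (M=40.304): mol = 0.26945; Mg = 0.26945, O = 0.26945.
FeO (M=71.844): mol = 0.54451; Fe = 0.54451, O = 0.54451.
SiO2 (M=60.083): mol = 0.81537; Si = 0.81537, O = 1.63074.
ΣO = 2.44470; factor = 6/ΣO = 2.45429.
Si apfu = 0.81537 × 2.45429 = 2.001.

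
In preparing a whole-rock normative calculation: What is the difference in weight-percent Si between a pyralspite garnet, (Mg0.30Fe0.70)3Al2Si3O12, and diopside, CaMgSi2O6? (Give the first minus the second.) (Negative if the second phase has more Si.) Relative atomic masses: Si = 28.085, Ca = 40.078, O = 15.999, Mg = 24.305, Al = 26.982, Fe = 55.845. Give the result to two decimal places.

First mineral: 84.255 g Si in 469.356 g formula = 17.95 wt% Si.
Second mineral: 56.170 g Si in 216.547 g formula = 25.94 wt% Si.
17.95% − 25.94% gives a difference of -7.99 percentage points.

-7.99 percentage points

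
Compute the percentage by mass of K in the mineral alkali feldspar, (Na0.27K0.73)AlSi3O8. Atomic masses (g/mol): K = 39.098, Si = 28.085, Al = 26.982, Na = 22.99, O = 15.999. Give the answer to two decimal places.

10.42 weight percent

Formula mass = 0.27·22.99 + 0.73·39.098 + 1·26.982 + 3·28.085 + 8·15.999 = 273.978 g/mol, of which 28.542 g is K.
So K makes up 28.542/273.978 = 0.1042 of the mass, i.e. 10.42%.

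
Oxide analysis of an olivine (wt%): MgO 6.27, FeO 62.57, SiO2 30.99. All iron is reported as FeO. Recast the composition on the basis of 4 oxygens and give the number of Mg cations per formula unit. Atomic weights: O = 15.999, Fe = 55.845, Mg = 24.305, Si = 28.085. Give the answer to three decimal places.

MgO (M=40.304): mol = 0.15557; Mg = 0.15557, O = 0.15557.
FeO (M=71.844): mol = 0.87091; Fe = 0.87091, O = 0.87091.
SiO2 (M=60.083): mol = 0.51579; Si = 0.51579, O = 1.03158.
ΣO = 2.05806; factor = 4/ΣO = 1.94358.
Mg apfu = 0.15557 × 1.94358 = 0.302.

0.302 Mg apfu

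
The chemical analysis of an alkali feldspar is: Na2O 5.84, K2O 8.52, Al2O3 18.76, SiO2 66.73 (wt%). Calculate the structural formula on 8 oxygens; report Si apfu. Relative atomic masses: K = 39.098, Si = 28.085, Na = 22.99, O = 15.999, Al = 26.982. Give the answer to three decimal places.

5.84 wt% Na2O ÷ 61.979 g/mol = 0.09423 mol, giving 0.18846 Na and 0.09423 O.
8.52 wt% K2O ÷ 94.195 g/mol = 0.09045 mol, giving 0.18090 K and 0.09045 O.
18.76 wt% Al2O3 ÷ 101.961 g/mol = 0.18399 mol, giving 0.36798 Al and 0.55197 O.
66.73 wt% SiO2 ÷ 60.083 g/mol = 1.11063 mol, giving 1.11063 Si and 2.22126 O.
Oxygen sums to 2.95791; scaling by 8/2.95791 = 2.70461 puts the formula on 8 O.
Si: 1.11063 × 2.70461 = 3.004 atoms per formula unit.

3.004 Si apfu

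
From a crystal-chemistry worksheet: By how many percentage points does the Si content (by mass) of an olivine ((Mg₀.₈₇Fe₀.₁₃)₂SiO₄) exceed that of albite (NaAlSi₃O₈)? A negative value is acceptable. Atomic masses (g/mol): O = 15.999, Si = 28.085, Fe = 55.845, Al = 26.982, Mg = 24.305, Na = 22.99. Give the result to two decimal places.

First mineral: 28.085 g Si in 148.891 g formula = 18.86 wt% Si.
Second mineral: 84.255 g Si in 262.219 g formula = 32.13 wt% Si.
18.86% − 32.13% gives a difference of -13.27 percentage points.

-13.27 percentage points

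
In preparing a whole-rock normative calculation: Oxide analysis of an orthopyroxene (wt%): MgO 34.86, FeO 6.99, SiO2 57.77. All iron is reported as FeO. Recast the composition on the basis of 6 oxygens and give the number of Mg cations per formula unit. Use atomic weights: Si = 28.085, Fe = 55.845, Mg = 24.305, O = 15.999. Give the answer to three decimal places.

MgO (M=40.304): mol = 0.86493; Mg = 0.86493, O = 0.86493.
FeO (M=71.844): mol = 0.09729; Fe = 0.09729, O = 0.09729.
SiO2 (M=60.083): mol = 0.96150; Si = 0.96150, O = 1.92300.
ΣO = 2.88522; factor = 6/ΣO = 2.07956.
Mg apfu = 0.86493 × 2.07956 = 1.799.

1.799 Mg apfu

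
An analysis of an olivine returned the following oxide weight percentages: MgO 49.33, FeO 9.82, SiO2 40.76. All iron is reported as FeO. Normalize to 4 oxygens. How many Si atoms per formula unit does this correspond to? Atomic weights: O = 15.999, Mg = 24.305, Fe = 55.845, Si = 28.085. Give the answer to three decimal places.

0.999 Si apfu

MgO (M=40.304): mol = 1.22395; Mg = 1.22395, O = 1.22395.
FeO (M=71.844): mol = 0.13669; Fe = 0.13669, O = 0.13669.
SiO2 (M=60.083): mol = 0.67839; Si = 0.67839, O = 1.35678.
ΣO = 2.71742; factor = 4/ΣO = 1.47198.
Si apfu = 0.67839 × 1.47198 = 0.999.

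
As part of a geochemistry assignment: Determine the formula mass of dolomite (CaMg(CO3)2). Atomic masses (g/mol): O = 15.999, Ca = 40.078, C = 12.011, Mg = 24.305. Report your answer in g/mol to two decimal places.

Ca: 1 × 40.078 = 40.0780
Mg: 1 × 24.305 = 24.3050
C: 2 × 12.011 = 24.0220
O: 6 × 15.999 = 95.9940
Summing the contributions gives the formula mass.

184.40 g/mol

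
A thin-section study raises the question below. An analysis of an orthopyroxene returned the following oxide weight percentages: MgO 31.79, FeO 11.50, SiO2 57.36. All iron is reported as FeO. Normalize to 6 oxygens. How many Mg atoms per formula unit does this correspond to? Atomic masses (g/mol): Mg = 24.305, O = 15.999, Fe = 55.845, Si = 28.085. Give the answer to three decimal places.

1.656 Mg apfu

MgO: 31.79/40.304 = 0.78876 mol → 0.78876 mol Mg, 0.78876 mol O.
FeO: 11.50/71.844 = 0.16007 mol → 0.16007 mol Fe, 0.16007 mol O.
SiO2: 57.36/60.083 = 0.95468 mol → 0.95468 mol Si, 1.90936 mol O.
Total oxygen = 2.85819 mol. Normalization factor = 6/2.85819 = 2.09923.
Mg per 6 O = 0.78876 × 2.09923 = 1.656.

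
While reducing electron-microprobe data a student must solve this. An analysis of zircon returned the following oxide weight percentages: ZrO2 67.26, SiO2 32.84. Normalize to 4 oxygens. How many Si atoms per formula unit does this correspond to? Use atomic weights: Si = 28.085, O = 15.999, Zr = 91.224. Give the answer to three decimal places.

1.001 Si apfu

67.26 wt% ZrO2 ÷ 123.222 g/mol = 0.54584 mol, giving 0.54584 Zr and 1.09168 O.
32.84 wt% SiO2 ÷ 60.083 g/mol = 0.54658 mol, giving 0.54658 Si and 1.09316 O.
Oxygen sums to 2.18484; scaling by 4/2.18484 = 1.83080 puts the formula on 4 O.
Si: 0.54658 × 1.83080 = 1.001 atoms per formula unit.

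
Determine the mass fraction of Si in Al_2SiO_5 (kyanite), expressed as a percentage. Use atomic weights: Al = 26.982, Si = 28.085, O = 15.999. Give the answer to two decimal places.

Formula mass = 2*26.982 + 1*28.085 + 5*15.999 = 162.044 g/mol, of which 28.085 g is Si.
So Si makes up 28.085/162.044 = 0.1733 of the mass, i.e. 17.33%.

17.33 wt%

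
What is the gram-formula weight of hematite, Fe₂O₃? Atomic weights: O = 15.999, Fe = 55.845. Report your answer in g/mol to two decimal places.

159.69 g/mol

Fe: 2 × 55.845 = 111.6900
O: 3 × 15.999 = 47.9970
Summing the contributions gives the formula mass.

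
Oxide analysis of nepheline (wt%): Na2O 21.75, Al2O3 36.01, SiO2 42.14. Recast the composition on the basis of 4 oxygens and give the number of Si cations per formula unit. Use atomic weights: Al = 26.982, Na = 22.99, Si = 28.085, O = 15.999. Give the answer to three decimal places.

21.75 wt% Na2O ÷ 61.979 g/mol = 0.35093 mol, giving 0.70186 Na and 0.35093 O.
36.01 wt% Al2O3 ÷ 101.961 g/mol = 0.35317 mol, giving 0.70634 Al and 1.05951 O.
42.14 wt% SiO2 ÷ 60.083 g/mol = 0.70136 mol, giving 0.70136 Si and 1.40272 O.
Oxygen sums to 2.81316; scaling by 4/2.81316 = 1.42189 puts the formula on 4 O.
Si: 0.70136 × 1.42189 = 0.997 atoms per formula unit.

0.997 Si apfu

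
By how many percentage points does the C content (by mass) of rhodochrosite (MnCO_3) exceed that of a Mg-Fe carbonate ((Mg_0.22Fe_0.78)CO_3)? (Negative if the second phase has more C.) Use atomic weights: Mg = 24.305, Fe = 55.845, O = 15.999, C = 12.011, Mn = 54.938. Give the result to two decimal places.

-0.58 percentage points

First mineral: 12.011 g C in 114.946 g formula = 10.45 wt% C.
Second mineral: 12.011 g C in 108.914 g formula = 11.03 wt% C.
10.45% − 11.03% gives a difference of -0.58 percentage points.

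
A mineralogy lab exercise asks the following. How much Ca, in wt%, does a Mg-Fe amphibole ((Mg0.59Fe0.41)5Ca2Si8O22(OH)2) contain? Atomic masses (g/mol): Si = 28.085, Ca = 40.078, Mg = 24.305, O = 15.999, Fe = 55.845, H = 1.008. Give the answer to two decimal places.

Formula mass = 2.95×24.305 + 2.05×55.845 + 2×40.078 + 8×28.085 + 24×15.999 + 2×1.008 = 877.010 g/mol, of which 80.156 g is Ca.
So Ca makes up 80.156/877.010 = 0.0914 of the mass, i.e. 9.14%.

9.14 wt%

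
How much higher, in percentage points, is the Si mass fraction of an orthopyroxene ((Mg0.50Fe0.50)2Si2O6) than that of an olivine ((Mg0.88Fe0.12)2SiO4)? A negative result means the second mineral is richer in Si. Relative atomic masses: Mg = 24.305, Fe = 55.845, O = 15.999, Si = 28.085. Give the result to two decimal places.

First mineral: 56.170 g Si in 232.314 g formula = 24.18 wt% Si.
Second mineral: 28.085 g Si in 148.261 g formula = 18.94 wt% Si.
24.18% − 18.94% gives a difference of 5.24 percentage points.

5.24 percentage points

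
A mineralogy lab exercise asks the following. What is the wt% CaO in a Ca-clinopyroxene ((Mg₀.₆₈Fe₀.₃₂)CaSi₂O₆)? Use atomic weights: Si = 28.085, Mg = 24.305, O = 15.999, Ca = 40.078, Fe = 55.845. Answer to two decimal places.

24.74 wt%

M((Mg₀.₆₈Fe₀.₃₂)CaSi₂O₆) = 226.640 g/mol; M(CaO) = 56.077 g/mol.
Moles CaO per formula unit = 1 Ca ÷ 1 = 1.0000.
CaO fraction = (1.0000 × 56.077) / 226.640 = 56.077/226.640 = 0.2474.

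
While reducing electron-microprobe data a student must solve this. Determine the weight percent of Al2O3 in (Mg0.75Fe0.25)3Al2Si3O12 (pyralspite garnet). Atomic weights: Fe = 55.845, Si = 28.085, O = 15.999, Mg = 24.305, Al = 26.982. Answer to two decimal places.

23.89 wt%

M((Mg0.75Fe0.25)3Al2Si3O12) = 426.777 g/mol; M(Al2O3) = 101.961 g/mol.
Moles Al2O3 per formula unit = 2 Al ÷ 2 = 1.0000.
Al2O3 fraction = (1.0000 × 101.961) / 426.777 = 101.961/426.777 = 0.2389.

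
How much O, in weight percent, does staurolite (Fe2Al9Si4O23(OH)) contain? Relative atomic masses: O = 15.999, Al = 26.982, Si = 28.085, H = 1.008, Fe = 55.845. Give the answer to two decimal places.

45.08 weight percent

M(Fe2Al9Si4O23(OH)) = 851.852 g/mol.
O contributes 24 × 15.999 = 383.976 g per mole.
383.976/851.852 = 0.4508 → 45.08%.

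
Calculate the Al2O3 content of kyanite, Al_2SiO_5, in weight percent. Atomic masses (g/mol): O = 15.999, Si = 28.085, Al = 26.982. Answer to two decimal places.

M(Al_2SiO_5) = 162.044 g/mol; M(Al2O3) = 101.961 g/mol.
Moles Al2O3 per formula unit = 2 Al ÷ 2 = 1.0000.
Al2O3 fraction = (1.0000 × 101.961) / 162.044 = 101.961/162.044 = 0.6292.

62.92 wt%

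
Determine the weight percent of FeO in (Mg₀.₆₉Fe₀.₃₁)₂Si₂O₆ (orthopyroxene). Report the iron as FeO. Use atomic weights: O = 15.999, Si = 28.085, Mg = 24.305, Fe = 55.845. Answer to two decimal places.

20.22 wt%

Formula mass = 220.329 g/mol.
0.62 Fe → 0.6200 mol FeO per formula unit; M(FeO) = 71.844, so FeO mass = 44.543 g.
44.543/220.329 × 100 = 20.22 wt%.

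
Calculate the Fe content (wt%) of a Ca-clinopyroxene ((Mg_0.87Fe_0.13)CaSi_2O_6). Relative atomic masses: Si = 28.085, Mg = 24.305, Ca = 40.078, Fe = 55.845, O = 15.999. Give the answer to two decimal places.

3.29 wt%

M((Mg_0.87Fe_0.13)CaSi_2O_6) = 220.647 g/mol.
Fe contributes 0.13 × 55.845 = 7.260 g per mole.
7.260/220.647 = 0.0329 → 3.29%.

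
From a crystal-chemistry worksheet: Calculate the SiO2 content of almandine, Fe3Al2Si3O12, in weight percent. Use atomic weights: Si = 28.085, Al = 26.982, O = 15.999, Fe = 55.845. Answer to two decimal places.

36.21 wt%

M(Fe3Al2Si3O12) = 497.742 g/mol; M(SiO2) = 60.083 g/mol.
Moles SiO2 per formula unit = 3 Si ÷ 1 = 3.0000.
SiO2 fraction = (3.0000 × 60.083) / 497.742 = 180.249/497.742 = 0.3621.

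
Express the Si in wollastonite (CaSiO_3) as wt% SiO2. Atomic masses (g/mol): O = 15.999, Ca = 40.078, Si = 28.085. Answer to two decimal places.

51.72 wt%

M(CaSiO_3) = 116.160 g/mol; M(SiO2) = 60.083 g/mol.
Moles SiO2 per formula unit = 1 Si ÷ 1 = 1.0000.
SiO2 fraction = (1.0000 × 60.083) / 116.160 = 60.083/116.160 = 0.5172.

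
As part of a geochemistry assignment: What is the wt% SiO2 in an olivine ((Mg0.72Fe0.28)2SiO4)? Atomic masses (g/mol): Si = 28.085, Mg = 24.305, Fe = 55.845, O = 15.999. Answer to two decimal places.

Molar mass of (Mg0.72Fe0.28)2SiO4 = 1.44*24.305 + 0.56*55.845 + 1*28.085 + 4*15.999 = 158.353 g/mol.
Each formula unit contains 1 Si, equivalent to 1/1 = 1.0000 mol SiO2.
M(SiO2) = 1×28.085 + 2×15.999 = 60.083 g/mol.
Mass of SiO2 per formula unit = 1.0000 × 60.083 = 60.083 g.
SiO2 wt% = 60.083 / 158.353 × 100 = 37.94%.

37.94 wt%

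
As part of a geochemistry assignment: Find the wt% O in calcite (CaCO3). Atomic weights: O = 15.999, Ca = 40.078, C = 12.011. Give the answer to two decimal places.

Molar mass of CaCO3: 1*40.078 + 1*12.011 + 3*15.999 = 100.086 g/mol.
Mass of O per formula unit: 3 × 15.999 = 47.997 g.
Weight fraction O = 47.997 / 100.086 = 0.4796.

47.96 weight percent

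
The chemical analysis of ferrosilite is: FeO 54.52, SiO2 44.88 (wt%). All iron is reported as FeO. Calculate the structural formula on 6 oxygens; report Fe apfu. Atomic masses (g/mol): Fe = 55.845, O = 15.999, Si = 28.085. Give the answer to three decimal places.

2.021 Fe apfu

54.52 wt% FeO ÷ 71.844 g/mol = 0.75887 mol, giving 0.75887 Fe and 0.75887 O.
44.88 wt% SiO2 ÷ 60.083 g/mol = 0.74697 mol, giving 0.74697 Si and 1.49394 O.
Oxygen sums to 2.25281; scaling by 6/2.25281 = 2.66334 puts the formula on 6 O.
Fe: 0.75887 × 2.66334 = 2.021 atoms per formula unit.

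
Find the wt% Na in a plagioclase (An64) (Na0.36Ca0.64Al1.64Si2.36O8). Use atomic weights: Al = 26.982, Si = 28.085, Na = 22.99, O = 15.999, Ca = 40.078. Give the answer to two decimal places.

3.04 mass %

Formula mass = 0.36·22.99 + 0.64·40.078 + 1.64·26.982 + 2.36·28.085 + 8·15.999 = 272.449 g/mol, of which 8.276 g is Na.
So Na makes up 8.276/272.449 = 0.0304 of the mass, i.e. 3.04%.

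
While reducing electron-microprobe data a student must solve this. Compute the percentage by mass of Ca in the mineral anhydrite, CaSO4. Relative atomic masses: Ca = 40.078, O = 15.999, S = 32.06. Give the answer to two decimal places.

Molar mass of CaSO4: 1·40.078 + 1·32.06 + 4·15.999 = 136.134 g/mol.
Mass of Ca per formula unit: 1 × 40.078 = 40.078 g.
Weight fraction Ca = 40.078 / 136.134 = 0.2944.

29.44 weight percent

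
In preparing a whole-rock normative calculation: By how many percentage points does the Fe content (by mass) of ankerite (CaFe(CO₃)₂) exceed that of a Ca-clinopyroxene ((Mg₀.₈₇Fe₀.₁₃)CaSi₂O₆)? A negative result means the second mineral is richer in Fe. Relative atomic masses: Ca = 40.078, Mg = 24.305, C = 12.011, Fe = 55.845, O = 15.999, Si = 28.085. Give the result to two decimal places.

22.57 percentage points

First mineral: 55.845 g Fe in 215.939 g formula = 25.86 wt% Fe.
Second mineral: 7.260 g Fe in 220.647 g formula = 3.29 wt% Fe.
25.86% − 3.29% gives a difference of 22.57 percentage points.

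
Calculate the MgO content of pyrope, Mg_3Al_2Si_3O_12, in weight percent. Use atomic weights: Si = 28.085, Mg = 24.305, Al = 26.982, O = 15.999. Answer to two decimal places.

29.99 wt%

Molar mass of Mg_3Al_2Si_3O_12 = 3·24.305 + 2·26.982 + 3·28.085 + 12·15.999 = 403.122 g/mol.
Each formula unit contains 3 Mg, equivalent to 3/1 = 3.0000 mol MgO.
M(MgO) = 1×24.305 + 1×15.999 = 40.304 g/mol.
Mass of MgO per formula unit = 3.0000 × 40.304 = 120.912 g.
MgO wt% = 120.912 / 403.122 × 100 = 29.99%.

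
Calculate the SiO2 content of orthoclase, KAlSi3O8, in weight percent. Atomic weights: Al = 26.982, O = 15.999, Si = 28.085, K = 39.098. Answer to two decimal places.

64.76 wt%

Molar mass of KAlSi3O8 = 1·39.098 + 1·26.982 + 3·28.085 + 8·15.999 = 278.327 g/mol.
Each formula unit contains 3 Si, equivalent to 3/1 = 3.0000 mol SiO2.
M(SiO2) = 1×28.085 + 2×15.999 = 60.083 g/mol.
Mass of SiO2 per formula unit = 3.0000 × 60.083 = 180.249 g.
SiO2 wt% = 180.249 / 278.327 × 100 = 64.76%.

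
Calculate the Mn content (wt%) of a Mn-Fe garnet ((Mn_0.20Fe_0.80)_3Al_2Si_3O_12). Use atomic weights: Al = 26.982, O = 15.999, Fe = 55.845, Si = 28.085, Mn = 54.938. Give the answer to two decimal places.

6.63 wt%

M((Mn_0.20Fe_0.80)_3Al_2Si_3O_12) = 497.198 g/mol.
Mn contributes 0.60 × 54.938 = 32.963 g per mole.
32.963/497.198 = 0.0663 → 6.63%.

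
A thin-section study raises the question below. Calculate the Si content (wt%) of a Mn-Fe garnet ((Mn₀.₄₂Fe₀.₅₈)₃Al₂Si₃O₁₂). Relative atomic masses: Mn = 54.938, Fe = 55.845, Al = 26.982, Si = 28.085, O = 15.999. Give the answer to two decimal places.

Molar mass of (Mn₀.₄₂Fe₀.₅₈)₃Al₂Si₃O₁₂: 1.26*54.938 + 1.74*55.845 + 2*26.982 + 3*28.085 + 12*15.999 = 496.599 g/mol.
Mass of Si per formula unit: 3 × 28.085 = 84.255 g.
Weight fraction Si = 84.255 / 496.599 = 0.1697.

16.97 wt%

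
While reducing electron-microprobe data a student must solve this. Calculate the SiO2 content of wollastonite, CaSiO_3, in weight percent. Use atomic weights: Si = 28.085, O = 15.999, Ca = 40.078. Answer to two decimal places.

Formula mass = 116.160 g/mol.
1 Si → 1.0000 mol SiO2 per formula unit; M(SiO2) = 60.083, so SiO2 mass = 60.083 g.
60.083/116.160 × 100 = 51.72 wt%.

51.72 wt%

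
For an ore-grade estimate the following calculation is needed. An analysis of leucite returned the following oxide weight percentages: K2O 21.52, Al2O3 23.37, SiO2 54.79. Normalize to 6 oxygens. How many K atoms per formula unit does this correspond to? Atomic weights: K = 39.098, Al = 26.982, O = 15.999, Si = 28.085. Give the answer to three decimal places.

1.001 K apfu

K2O: 21.52/94.195 = 0.22846 mol → 0.45692 mol K, 0.22846 mol O.
Al2O3: 23.37/101.961 = 0.22921 mol → 0.45842 mol Al, 0.68763 mol O.
SiO2: 54.79/60.083 = 0.91191 mol → 0.91191 mol Si, 1.82382 mol O.
Total oxygen = 2.73991 mol. Normalization factor = 6/2.73991 = 2.18985.
K per 6 O = 0.45692 × 2.18985 = 1.001.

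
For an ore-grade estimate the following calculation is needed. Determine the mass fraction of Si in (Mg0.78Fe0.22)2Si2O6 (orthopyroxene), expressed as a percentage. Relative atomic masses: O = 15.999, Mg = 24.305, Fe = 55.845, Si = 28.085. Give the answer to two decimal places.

Formula mass = 1.56×24.305 + 0.44×55.845 + 2×28.085 + 6×15.999 = 214.652 g/mol, of which 56.170 g is Si.
So Si makes up 56.170/214.652 = 0.2617 of the mass, i.e. 26.17%.

26.17 weight percent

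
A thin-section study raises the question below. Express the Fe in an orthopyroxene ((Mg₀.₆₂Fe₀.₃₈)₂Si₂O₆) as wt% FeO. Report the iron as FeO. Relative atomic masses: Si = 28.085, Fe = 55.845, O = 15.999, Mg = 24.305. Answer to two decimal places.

24.29 wt%

Formula mass = 224.744 g/mol.
0.76 Fe → 0.7600 mol FeO per formula unit; M(FeO) = 71.844, so FeO mass = 54.601 g.
54.601/224.744 × 100 = 24.29 wt%.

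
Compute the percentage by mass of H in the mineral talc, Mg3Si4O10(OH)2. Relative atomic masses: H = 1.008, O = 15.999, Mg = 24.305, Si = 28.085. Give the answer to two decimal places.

Formula mass = 3*24.305 + 4*28.085 + 12*15.999 + 2*1.008 = 379.259 g/mol, of which 2.016 g is H.
So H makes up 2.016/379.259 = 0.0053 of the mass, i.e. 0.53%.

0.53 mass %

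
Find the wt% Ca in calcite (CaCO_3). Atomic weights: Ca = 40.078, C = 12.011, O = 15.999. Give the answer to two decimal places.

40.04 mass %

Formula mass = 1*40.078 + 1*12.011 + 3*15.999 = 100.086 g/mol, of which 40.078 g is Ca.
So Ca makes up 40.078/100.086 = 0.4004 of the mass, i.e. 40.04%.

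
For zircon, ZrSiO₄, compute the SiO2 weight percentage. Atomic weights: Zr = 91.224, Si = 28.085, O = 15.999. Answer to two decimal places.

Molar mass of ZrSiO₄ = 1×91.224 + 1×28.085 + 4×15.999 = 183.305 g/mol.
Each formula unit contains 1 Si, equivalent to 1/1 = 1.0000 mol SiO2.
M(SiO2) = 1×28.085 + 2×15.999 = 60.083 g/mol.
Mass of SiO2 per formula unit = 1.0000 × 60.083 = 60.083 g.
SiO2 wt% = 60.083 / 183.305 × 100 = 32.78%.

32.78 wt%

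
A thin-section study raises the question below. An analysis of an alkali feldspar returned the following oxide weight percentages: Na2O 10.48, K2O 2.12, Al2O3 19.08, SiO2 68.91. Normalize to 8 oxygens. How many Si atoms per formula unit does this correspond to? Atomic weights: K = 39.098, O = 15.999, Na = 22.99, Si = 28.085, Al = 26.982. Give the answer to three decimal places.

3.011 Si apfu

Na2O (M=61.979): mol = 0.16909; Na = 0.33818, O = 0.16909.
K2O (M=94.195): mol = 0.02251; K = 0.04502, O = 0.02251.
Al2O3 (M=101.961): mol = 0.18713; Al = 0.37426, O = 0.56139.
SiO2 (M=60.083): mol = 1.14691; Si = 1.14691, O = 2.29382.
ΣO = 3.04681; factor = 8/ΣO = 2.62570.
Si apfu = 1.14691 × 2.62570 = 3.011.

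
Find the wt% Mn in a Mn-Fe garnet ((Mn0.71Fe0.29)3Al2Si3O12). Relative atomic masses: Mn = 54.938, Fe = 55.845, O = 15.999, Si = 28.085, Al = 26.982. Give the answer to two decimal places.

Formula mass = 2.13·54.938 + 0.87·55.845 + 2·26.982 + 3·28.085 + 12·15.999 = 495.810 g/mol, of which 117.018 g is Mn.
So Mn makes up 117.018/495.810 = 0.2360 of the mass, i.e. 23.60%.

23.60 mass %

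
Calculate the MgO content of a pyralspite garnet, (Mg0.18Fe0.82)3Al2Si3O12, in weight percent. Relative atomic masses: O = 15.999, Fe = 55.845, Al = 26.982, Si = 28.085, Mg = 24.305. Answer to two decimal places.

M((Mg0.18Fe0.82)3Al2Si3O12) = 480.710 g/mol; M(MgO) = 40.304 g/mol.
Moles MgO per formula unit = 0.54 Mg ÷ 1 = 0.5400.
MgO fraction = (0.5400 × 40.304) / 480.710 = 21.764/480.710 = 0.0453.

4.53 wt%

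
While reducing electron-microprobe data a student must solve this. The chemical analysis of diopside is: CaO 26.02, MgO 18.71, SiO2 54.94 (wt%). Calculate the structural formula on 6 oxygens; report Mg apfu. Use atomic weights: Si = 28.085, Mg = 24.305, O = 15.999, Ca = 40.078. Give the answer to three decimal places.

1.010 Mg apfu

CaO: 26.02/56.077 = 0.46400 mol → 0.46400 mol Ca, 0.46400 mol O.
MgO: 18.71/40.304 = 0.46422 mol → 0.46422 mol Mg, 0.46422 mol O.
SiO2: 54.94/60.083 = 0.91440 mol → 0.91440 mol Si, 1.82880 mol O.
Total oxygen = 2.75702 mol. Normalization factor = 6/2.75702 = 2.17626.
Mg per 6 O = 0.46422 × 2.17626 = 1.010.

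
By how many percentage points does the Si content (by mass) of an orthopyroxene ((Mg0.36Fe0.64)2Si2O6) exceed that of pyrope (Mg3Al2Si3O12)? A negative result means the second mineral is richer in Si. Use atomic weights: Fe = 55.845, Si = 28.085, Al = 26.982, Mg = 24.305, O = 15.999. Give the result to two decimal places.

M((Mg0.36Fe0.64)2Si2O6) = 241.145 g/mol, so wt% Si = 56.170/241.145 × 100 = 23.29%.
M(Mg3Al2Si3O12) = 403.122 g/mol, so wt% Si = 84.255/403.122 × 100 = 20.90%.
23.29 − 20.90 = 2.39 pp.

2.39 percentage points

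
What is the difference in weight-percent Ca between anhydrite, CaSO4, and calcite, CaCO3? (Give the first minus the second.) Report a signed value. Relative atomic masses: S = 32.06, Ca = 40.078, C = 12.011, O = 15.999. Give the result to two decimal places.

Ca in CaSO4: molar mass 136.134 g/mol; 1×40.078 = 40.078 g → 29.44 wt%.
Ca in CaCO3: molar mass 100.086 g/mol; 1×40.078 = 40.078 g → 40.04 wt%.
Difference = 29.44 − 40.04 = -10.60 percentage points.

-10.60 percentage points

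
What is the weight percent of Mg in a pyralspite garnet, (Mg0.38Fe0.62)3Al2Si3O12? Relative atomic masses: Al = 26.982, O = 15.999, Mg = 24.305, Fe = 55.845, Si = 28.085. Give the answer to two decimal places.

6.00 weight percent

Molar mass of (Mg0.38Fe0.62)3Al2Si3O12: 1.14·24.305 + 1.86·55.845 + 2·26.982 + 3·28.085 + 12·15.999 = 461.786 g/mol.
Mass of Mg per formula unit: 1.14 × 24.305 = 27.708 g.
Weight fraction Mg = 27.708 / 461.786 = 0.0600.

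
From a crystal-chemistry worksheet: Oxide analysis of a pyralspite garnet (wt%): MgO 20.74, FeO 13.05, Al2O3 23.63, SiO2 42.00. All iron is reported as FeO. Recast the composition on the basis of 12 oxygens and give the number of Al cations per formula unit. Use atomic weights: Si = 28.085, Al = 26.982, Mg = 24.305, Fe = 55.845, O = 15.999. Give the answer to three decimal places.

20.74 wt% MgO ÷ 40.304 g/mol = 0.51459 mol, giving 0.51459 Mg and 0.51459 O.
13.05 wt% FeO ÷ 71.844 g/mol = 0.18164 mol, giving 0.18164 Fe and 0.18164 O.
23.63 wt% Al2O3 ÷ 101.961 g/mol = 0.23176 mol, giving 0.46352 Al and 0.69528 O.
42.00 wt% SiO2 ÷ 60.083 g/mol = 0.69903 mol, giving 0.69903 Si and 1.39806 O.
Oxygen sums to 2.78957; scaling by 12/2.78957 = 4.30174 puts the formula on 12 O.
Al: 0.46352 × 4.30174 = 1.994 atoms per formula unit.

1.994 Al apfu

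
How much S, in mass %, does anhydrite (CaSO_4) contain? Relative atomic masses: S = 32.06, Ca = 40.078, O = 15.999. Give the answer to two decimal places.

23.55 mass %

Molar mass of CaSO_4: 1×40.078 + 1×32.06 + 4×15.999 = 136.134 g/mol.
Mass of S per formula unit: 1 × 32.06 = 32.060 g.
Weight fraction S = 32.060 / 136.134 = 0.2355.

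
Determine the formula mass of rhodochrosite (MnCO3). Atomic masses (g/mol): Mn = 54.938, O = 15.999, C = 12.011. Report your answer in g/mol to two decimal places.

114.95 g/mol

Mn: 1 × 54.938 = 54.9380
C: 1 × 12.011 = 12.0110
O: 3 × 15.999 = 47.9970
Summing the contributions gives the formula mass.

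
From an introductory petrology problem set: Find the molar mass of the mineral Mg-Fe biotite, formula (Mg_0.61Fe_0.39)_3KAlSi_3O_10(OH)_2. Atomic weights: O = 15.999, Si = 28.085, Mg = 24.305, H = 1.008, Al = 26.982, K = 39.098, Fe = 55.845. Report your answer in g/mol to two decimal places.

M = 1.83·24.305 + 1.17·55.845 + 1·39.098 + 1·26.982 + 3·28.085 + 12·15.999 + 2·1.008

454.16 g/mol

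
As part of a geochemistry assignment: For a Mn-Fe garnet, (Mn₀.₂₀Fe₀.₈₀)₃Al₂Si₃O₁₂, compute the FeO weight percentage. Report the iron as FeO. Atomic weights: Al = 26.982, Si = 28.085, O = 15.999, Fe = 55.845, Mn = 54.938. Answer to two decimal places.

34.68 wt%

Formula mass = 497.198 g/mol.
2.40 Fe → 2.4000 mol FeO per formula unit; M(FeO) = 71.844, so FeO mass = 172.426 g.
172.426/497.198 × 100 = 34.68 wt%.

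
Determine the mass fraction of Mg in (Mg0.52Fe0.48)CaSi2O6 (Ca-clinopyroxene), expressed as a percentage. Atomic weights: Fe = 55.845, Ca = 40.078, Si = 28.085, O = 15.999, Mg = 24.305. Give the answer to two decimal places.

5.46 wt%

Formula mass = 0.52·24.305 + 0.48·55.845 + 1·40.078 + 2·28.085 + 6·15.999 = 231.686 g/mol, of which 12.639 g is Mg.
So Mg makes up 12.639/231.686 = 0.0546 of the mass, i.e. 5.46%.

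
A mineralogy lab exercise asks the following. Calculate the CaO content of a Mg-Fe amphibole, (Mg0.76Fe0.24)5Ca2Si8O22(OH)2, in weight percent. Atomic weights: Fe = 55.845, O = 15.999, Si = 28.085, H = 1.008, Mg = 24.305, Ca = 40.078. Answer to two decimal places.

M((Mg0.76Fe0.24)5Ca2Si8O22(OH)2) = 850.201 g/mol; M(CaO) = 56.077 g/mol.
Moles CaO per formula unit = 2 Ca ÷ 1 = 2.0000.
CaO fraction = (2.0000 × 56.077) / 850.201 = 112.154/850.201 = 0.1319.

13.19 wt%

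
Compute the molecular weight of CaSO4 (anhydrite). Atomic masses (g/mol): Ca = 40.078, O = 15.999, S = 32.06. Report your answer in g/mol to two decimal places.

136.13 g/mol

The formula mass is the sum 1(40.078) + 1(32.06) + 4(15.999).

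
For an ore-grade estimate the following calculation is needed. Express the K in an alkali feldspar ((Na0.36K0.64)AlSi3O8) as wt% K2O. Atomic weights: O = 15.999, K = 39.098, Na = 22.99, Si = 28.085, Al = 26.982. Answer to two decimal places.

M((Na0.36K0.64)AlSi3O8) = 272.528 g/mol; M(K2O) = 94.195 g/mol.
Moles K2O per formula unit = 0.64 K ÷ 2 = 0.3200.
K2O fraction = (0.3200 × 94.195) / 272.528 = 30.142/272.528 = 0.1106.

11.06 wt%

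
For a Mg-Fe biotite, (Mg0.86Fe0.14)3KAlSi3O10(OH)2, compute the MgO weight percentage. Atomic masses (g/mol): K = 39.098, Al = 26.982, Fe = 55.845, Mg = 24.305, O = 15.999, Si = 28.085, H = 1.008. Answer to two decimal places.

24.15 wt%

M((Mg0.86Fe0.14)3KAlSi3O10(OH)2) = 430.501 g/mol; M(MgO) = 40.304 g/mol.
Moles MgO per formula unit = 2.58 Mg ÷ 1 = 2.5800.
MgO fraction = (2.5800 × 40.304) / 430.501 = 103.984/430.501 = 0.2415.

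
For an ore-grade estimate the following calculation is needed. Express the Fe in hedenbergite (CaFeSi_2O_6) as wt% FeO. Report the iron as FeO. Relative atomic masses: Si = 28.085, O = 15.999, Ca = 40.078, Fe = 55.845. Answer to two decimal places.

28.96 wt%

Molar mass of CaFeSi_2O_6 = 1·40.078 + 1·55.845 + 2·28.085 + 6·15.999 = 248.087 g/mol.
Each formula unit contains 1 Fe, equivalent to 1/1 = 1.0000 mol FeO.
M(FeO) = 1×55.845 + 1×15.999 = 71.844 g/mol.
Mass of FeO per formula unit = 1.0000 × 71.844 = 71.844 g.
FeO wt% = 71.844 / 248.087 × 100 = 28.96%.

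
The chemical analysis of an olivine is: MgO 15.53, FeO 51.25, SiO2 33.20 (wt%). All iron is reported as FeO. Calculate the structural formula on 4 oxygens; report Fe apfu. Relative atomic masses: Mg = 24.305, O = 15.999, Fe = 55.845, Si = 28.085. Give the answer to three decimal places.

15.53 wt% MgO ÷ 40.304 g/mol = 0.38532 mol, giving 0.38532 Mg and 0.38532 O.
51.25 wt% FeO ÷ 71.844 g/mol = 0.71335 mol, giving 0.71335 Fe and 0.71335 O.
33.20 wt% SiO2 ÷ 60.083 g/mol = 0.55257 mol, giving 0.55257 Si and 1.10514 O.
Oxygen sums to 2.20381; scaling by 4/2.20381 = 1.81504 puts the formula on 4 O.
Fe: 0.71335 × 1.81504 = 1.295 atoms per formula unit.

1.295 Fe apfu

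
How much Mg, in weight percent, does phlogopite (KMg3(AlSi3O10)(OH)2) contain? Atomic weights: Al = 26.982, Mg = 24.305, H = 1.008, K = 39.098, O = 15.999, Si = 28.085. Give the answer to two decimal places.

17.47 weight percent

M(KMg3(AlSi3O10)(OH)2) = 417.254 g/mol.
Mg contributes 3 × 24.305 = 72.915 g per mole.
72.915/417.254 = 0.1747 → 17.47%.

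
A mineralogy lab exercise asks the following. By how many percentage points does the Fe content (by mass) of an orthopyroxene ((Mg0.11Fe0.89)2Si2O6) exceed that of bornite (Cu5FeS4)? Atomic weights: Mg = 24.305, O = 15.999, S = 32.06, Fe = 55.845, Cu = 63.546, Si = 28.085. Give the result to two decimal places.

27.56 percentage points

M((Mg0.11Fe0.89)2Si2O6) = 256.915 g/mol, so wt% Fe = 99.404/256.915 × 100 = 38.69%.
M(Cu5FeS4) = 501.815 g/mol, so wt% Fe = 55.845/501.815 × 100 = 11.13%.
38.69 − 11.13 = 27.56 pp.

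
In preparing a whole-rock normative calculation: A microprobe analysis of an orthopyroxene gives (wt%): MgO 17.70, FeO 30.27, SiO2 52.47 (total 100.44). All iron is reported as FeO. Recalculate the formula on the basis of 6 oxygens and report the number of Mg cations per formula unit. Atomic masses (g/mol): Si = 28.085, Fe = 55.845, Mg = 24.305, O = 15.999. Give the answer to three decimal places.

MgO (M=40.304): mol = 0.43916; Mg = 0.43916, O = 0.43916.
FeO (M=71.844): mol = 0.42133; Fe = 0.42133, O = 0.42133.
SiO2 (M=60.083): mol = 0.87329; Si = 0.87329, O = 1.74658.
ΣO = 2.60707; factor = 6/ΣO = 2.30143.
Mg apfu = 0.43916 × 2.30143 = 1.011.

1.011 Mg apfu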